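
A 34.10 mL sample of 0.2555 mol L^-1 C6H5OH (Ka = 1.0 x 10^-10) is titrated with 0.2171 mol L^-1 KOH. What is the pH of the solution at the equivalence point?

11.53

n(C6H5OH) = 0.2555 x 0.03410 = 0.008713 mol; V(KOH) at equivalence = 0.008713/0.2171 = 0.04013 L.
At equivalence all the acid is converted to C6H5O-; total volume = 0.03410 + 0.04013 = 0.07423 L, so [C6H5O-] = 0.008713/0.07423 = 0.1174 M.
Kb = Kw/Ka = 1.0e-14 / 1.0 x 10^-10 = 0.000100.
[OH^-] = sqrt(Kb x [C6H5O-]) = sqrt(0.000100 x 0.1174) = 0.00343 M.
pOH = 2.47, so pH = 14.00 - 2.47 = 11.53.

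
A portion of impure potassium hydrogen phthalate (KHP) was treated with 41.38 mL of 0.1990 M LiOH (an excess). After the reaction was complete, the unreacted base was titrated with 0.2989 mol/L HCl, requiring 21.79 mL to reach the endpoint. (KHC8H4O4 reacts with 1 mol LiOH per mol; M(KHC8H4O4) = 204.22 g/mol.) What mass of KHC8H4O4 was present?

Total n(LiOH) added = 0.1990 x 0.04138 = 0.008235 mol.
n(HCl) used = 0.2989 x 0.02179 = 0.006513 mol, which equals the excess n(LiOH).
So n(LiOH) consumed by the sample = 0.008235 - 0.006513 = 0.001722 mol.
n(KHC8H4O4) = 0.001722 / 1 = 0.001722 mol.
mass = 0.001722 mol x 204.22 g/mol = 0.352 g.

0.352 g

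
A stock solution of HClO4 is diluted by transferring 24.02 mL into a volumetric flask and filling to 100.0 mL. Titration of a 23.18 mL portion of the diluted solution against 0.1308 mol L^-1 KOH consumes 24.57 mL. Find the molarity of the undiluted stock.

n(KOH) = 0.1308 x 0.02457 = 0.003214 mol.
n(HClO4) in the aliquot = 0.003214 mol.
[diluted HClO4] = 0.003214 / 0.02318 = 0.1386 M.
Dilution factor = 100.0/24.02 = 4.163, so [stock] = 0.1386 x 4.163 = 0.577 M.

0.577 M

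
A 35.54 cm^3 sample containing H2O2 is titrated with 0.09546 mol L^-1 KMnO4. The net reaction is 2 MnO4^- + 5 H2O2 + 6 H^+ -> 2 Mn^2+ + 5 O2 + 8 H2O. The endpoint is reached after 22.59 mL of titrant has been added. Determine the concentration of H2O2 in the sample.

0.152 M

n(KMnO4) = 0.09546 x 0.02259 = 0.002156 mol.
From the balanced equation, 2 mol KMnO4 reacts with 5 mol H2O2, so n(H2O2) = 0.002156 x 5/2 = 0.005391 mol.
[H2O2] = 0.005391 / 0.03554 L = 0.152 M.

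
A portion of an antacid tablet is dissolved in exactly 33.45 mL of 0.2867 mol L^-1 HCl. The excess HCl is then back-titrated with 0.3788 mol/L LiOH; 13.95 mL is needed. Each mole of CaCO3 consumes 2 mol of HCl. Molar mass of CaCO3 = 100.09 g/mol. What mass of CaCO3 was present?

Total n(HCl) added = 0.2867 x 0.03345 = 0.009590 mol.
n(LiOH) used = 0.3788 x 0.01395 = 0.005284 mol, which equals the excess n(HCl).
So n(HCl) consumed by the sample = 0.009590 - 0.005284 = 0.004306 mol.
n(CaCO3) = 0.004306 / 2 = 0.002153 mol.
mass = 0.002153 mol x 100.09 g/mol = 0.215 g.

0.215 g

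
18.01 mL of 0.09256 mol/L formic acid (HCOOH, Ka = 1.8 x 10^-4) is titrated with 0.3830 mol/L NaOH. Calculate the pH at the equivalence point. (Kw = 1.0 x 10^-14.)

8.31

n(HCOOH) = 0.09256 x 0.01801 = 0.001667 mol; V(NaOH) at equivalence = 0.001667/0.3830 = 0.004352 L.
At equivalence all the acid is converted to HCOO-; total volume = 0.01801 + 0.004352 = 0.02236 L, so [HCOO-] = 0.001667/0.02236 = 0.07454 M.
Kb = Kw/Ka = 1.0e-14 / 1.8 x 10^-4 = 5.56e-11.
[OH^-] = sqrt(Kb x [HCOO-]) = sqrt(5.56e-11 x 0.07454) = 2.04e-6 M.
pOH = 5.69, so pH = 14.00 - 5.69 = 8.31.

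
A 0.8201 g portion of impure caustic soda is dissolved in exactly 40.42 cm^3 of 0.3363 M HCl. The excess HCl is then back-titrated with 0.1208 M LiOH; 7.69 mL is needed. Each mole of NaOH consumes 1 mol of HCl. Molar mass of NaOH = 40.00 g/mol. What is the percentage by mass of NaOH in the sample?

61.8%

Total n(HCl) added = 0.3363 x 0.04042 = 0.01359 mol.
n(LiOH) used = 0.1208 x 0.007690 = 0.0009290 mol, which equals the excess n(HCl).
So n(HCl) consumed by the sample = 0.01359 - 0.0009290 = 0.01266 mol.
n(NaOH) = 0.01266 / 1 = 0.01266 mol.
mass NaOH = 0.01266 x 40.00 = 0.5066 g, so %NaOH = 0.5066/0.8201 x 100 = 61.8%.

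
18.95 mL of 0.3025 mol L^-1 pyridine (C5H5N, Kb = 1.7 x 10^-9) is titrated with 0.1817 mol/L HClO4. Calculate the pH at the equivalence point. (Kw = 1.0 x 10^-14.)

3.09

n(C5H5N) = 0.3025 x 0.01895 = 0.005732 mol; V(HClO4) at equivalence = 0.005732/0.1817 = 0.03155 L.
At equivalence the base is fully converted to C5H5NH+; total volume = 0.05050 L, so [C5H5NH+] = 0.005732/0.05050 = 0.1135 M.
Ka(C5H5NH+) = Kw/Kb = 1.0e-14 / 1.7 x 10^-9 = 5.88e-6.
[H^+] = sqrt(Ka x [C5H5NH+]) = sqrt(5.88e-6 x 0.1135) = 0.000817 M.
pH = -log(0.000817) = 3.09.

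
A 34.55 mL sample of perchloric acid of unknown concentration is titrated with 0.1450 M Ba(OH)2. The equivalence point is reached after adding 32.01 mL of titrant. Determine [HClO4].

n(Ba(OH)2) delivered = 0.1450 x 0.03201 = 0.004641 mol.
The reaction is 2 HClO4 + 1 Ba(OH)2, so n(HClO4) = 0.004641 x 2/1 = 0.009283 mol.
[HClO4] = 0.009283 mol / 0.03455 L = 0.269 M.

0.269 M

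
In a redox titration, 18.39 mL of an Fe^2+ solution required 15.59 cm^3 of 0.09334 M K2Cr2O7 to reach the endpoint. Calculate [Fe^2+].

0.475 M

n(K2Cr2O7) = 0.09334 x 0.01559 = 0.001455 mol.
From the balanced equation, 1 mol K2Cr2O7 reacts with 6 mol Fe^2+, so n(Fe^2+) = 0.001455 x 6/1 = 0.008731 mol.
[Fe^2+] = 0.008731 / 0.01839 L = 0.475 M.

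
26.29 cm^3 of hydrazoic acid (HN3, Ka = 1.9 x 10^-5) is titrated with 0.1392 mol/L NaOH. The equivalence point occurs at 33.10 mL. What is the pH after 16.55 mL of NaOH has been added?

16.55 mL is exactly half the equivalence volume (33.10/2), i.e. the half-equivalence point.
There, n(HA) = n(A^-), so pH = pKa = -log(1.9 x 10^-5) = 4.72.

4.72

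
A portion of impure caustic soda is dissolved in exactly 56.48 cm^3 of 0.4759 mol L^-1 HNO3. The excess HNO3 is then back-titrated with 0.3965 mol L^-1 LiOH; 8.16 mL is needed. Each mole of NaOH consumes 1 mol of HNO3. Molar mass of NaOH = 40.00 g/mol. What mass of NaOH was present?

0.946 g

Total n(HNO3) added = 0.4759 x 0.05648 = 0.02688 mol.
n(LiOH) used = 0.3965 x 0.008160 = 0.003235 mol, which equals the excess n(HNO3).
So n(HNO3) consumed by the sample = 0.02688 - 0.003235 = 0.02364 mol.
n(NaOH) = 0.02364 / 1 = 0.02364 mol.
mass = 0.02364 mol x 40.00 g/mol = 0.946 g.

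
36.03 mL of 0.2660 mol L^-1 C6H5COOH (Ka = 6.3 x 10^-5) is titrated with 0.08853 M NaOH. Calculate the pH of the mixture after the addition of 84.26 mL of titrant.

Initial n(C6H5COOH) = 0.2660 x 0.03603 = 0.009584 mol.
n(NaOH) added = 0.08853 x 0.08426 = 0.007460 mol, converting that many moles of C6H5COOH to C6H5COO-.
Remaining n(C6H5COOH) = 0.002124 mol; n(C6H5COO-) = 0.007460 mol.
By Henderson-Hasselbalch, pH = pKa + log([A^-]/[HA]) = 4.20 + log(0.007460/0.002124) = 4.20 + (+0.55) = 4.75.

4.75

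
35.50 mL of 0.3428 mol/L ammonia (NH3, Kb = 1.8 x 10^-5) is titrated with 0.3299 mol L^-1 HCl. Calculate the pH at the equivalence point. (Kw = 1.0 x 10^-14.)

n(NH3) = 0.3428 x 0.03550 = 0.01217 mol; V(HCl) at equivalence = 0.01217/0.3299 = 0.03689 L.
At equivalence the base is fully converted to NH4+; total volume = 0.07239 L, so [NH4+] = 0.01217/0.07239 = 0.1681 M.
Ka(NH4+) = Kw/Kb = 1.0e-14 / 1.8 x 10^-5 = 5.56e-10.
[H^+] = sqrt(Ka x [NH4+]) = sqrt(5.56e-10 x 0.1681) = 9.66e-6 M.
pH = -log(9.66e-6) = 5.01.

5.01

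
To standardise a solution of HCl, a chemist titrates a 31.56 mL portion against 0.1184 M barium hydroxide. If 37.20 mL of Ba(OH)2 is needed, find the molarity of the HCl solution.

0.279 M

n(Ba(OH)2) delivered = 0.1184 x 0.03720 = 0.004404 mol.
The reaction is 2 HCl + 1 Ba(OH)2, so n(HCl) = 0.004404 x 2/1 = 0.008809 mol.
[HCl] = 0.008809 mol / 0.03156 L = 0.279 M.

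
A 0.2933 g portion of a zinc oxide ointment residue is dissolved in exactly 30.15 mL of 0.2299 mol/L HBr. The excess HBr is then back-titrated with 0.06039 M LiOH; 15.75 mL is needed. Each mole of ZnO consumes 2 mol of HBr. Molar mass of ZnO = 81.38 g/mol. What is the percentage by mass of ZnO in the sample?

Total n(HBr) added = 0.2299 x 0.03015 = 0.006931 mol.
n(LiOH) used = 0.06039 x 0.01575 = 0.0009511 mol, which equals the excess n(HBr).
So n(HBr) consumed by the sample = 0.006931 - 0.0009511 = 0.005980 mol.
n(ZnO) = 0.005980 / 2 = 0.002990 mol.
mass ZnO = 0.002990 x 81.38 = 0.2433 g, so %ZnO = 0.2433/0.2933 x 100 = 83.0%.

83.0%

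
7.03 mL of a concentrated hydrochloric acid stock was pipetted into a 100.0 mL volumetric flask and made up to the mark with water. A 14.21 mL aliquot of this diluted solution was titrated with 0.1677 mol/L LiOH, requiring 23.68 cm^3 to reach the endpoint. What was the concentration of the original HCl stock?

n(LiOH) = 0.1677 x 0.02368 = 0.003971 mol.
n(HCl) in the aliquot = 0.003971 mol.
[diluted HCl] = 0.003971 / 0.01421 = 0.2795 M.
Dilution factor = 100.0/7.030 = 14.22, so [stock] = 0.2795 x 14.22 = 3.98 M.

3.98 M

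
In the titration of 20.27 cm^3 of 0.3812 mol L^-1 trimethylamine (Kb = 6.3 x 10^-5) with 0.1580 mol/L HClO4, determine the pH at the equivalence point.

n((CH3)3N) = 0.3812 x 0.02027 = 0.007727 mol; V(HClO4) at equivalence = 0.007727/0.1580 = 0.04890 L.
At equivalence the base is fully converted to (CH3)3NH+; total volume = 0.06917 L, so [(CH3)3NH+] = 0.007727/0.06917 = 0.1117 M.
Ka((CH3)3NH+) = Kw/Kb = 1.0e-14 / 6.3 x 10^-5 = 1.59e-10.
[H^+] = sqrt(Ka x [(CH3)3NH+]) = sqrt(1.59e-10 x 0.1117) = 4.21e-6 M.
pH = -log(4.21e-6) = 5.38.

5.38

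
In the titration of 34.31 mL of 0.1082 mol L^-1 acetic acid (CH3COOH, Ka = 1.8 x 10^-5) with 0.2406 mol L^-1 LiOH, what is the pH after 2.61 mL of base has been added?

4.05

Initial n(CH3COOH) = 0.1082 x 0.03431 = 0.003712 mol.
n(LiOH) added = 0.2406 x 0.002610 = 0.0006280 mol, converting that many moles of CH3COOH to CH3COO-.
Remaining n(CH3COOH) = 0.003084 mol; n(CH3COO-) = 0.0006280 mol.
By Henderson-Hasselbalch, pH = pKa + log([A^-]/[HA]) = 4.74 + log(0.0006280/0.003084) = 4.74 + (-0.69) = 4.05.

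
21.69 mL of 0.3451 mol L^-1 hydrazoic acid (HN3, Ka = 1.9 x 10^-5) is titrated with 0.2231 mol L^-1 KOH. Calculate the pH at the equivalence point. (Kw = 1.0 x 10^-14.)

8.93

n(HN3) = 0.3451 x 0.02169 = 0.007485 mol; V(KOH) at equivalence = 0.007485/0.2231 = 0.03355 L.
At equivalence all the acid is converted to N3-; total volume = 0.02169 + 0.03355 = 0.05524 L, so [N3-] = 0.007485/0.05524 = 0.1355 M.
Kb = Kw/Ka = 1.0e-14 / 1.9 x 10^-5 = 5.26e-10.
[OH^-] = sqrt(Kb x [N3-]) = sqrt(5.26e-10 x 0.1355) = 8.44e-6 M.
pOH = 5.07, so pH = 14.00 - 5.07 = 8.93.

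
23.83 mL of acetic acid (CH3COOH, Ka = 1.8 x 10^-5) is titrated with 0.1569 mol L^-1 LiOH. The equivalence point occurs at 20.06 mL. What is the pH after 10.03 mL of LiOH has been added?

4.74

10.03 mL is exactly half the equivalence volume (20.06/2), i.e. the half-equivalence point.
There, n(HA) = n(A^-), so pH = pKa = -log(1.8 x 10^-5) = 4.74.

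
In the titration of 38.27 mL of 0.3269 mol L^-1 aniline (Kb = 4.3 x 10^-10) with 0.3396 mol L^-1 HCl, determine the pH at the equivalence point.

n(C6H5NH2) = 0.3269 x 0.03827 = 0.01251 mol; V(HCl) at equivalence = 0.01251/0.3396 = 0.03684 L.
At equivalence the base is fully converted to C6H5NH3+; total volume = 0.07511 L, so [C6H5NH3+] = 0.01251/0.07511 = 0.1666 M.
Ka(C6H5NH3+) = Kw/Kb = 1.0e-14 / 4.3 x 10^-10 = 2.33e-5.
[H^+] = sqrt(Ka x [C6H5NH3+]) = sqrt(2.33e-5 x 0.1666) = 0.00197 M.
pH = -log(0.00197) = 2.71.

2.71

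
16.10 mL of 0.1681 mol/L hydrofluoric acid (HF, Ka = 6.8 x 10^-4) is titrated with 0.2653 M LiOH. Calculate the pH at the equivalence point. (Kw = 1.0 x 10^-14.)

8.09

n(HF) = 0.1681 x 0.01610 = 0.002706 mol; V(LiOH) at equivalence = 0.002706/0.2653 = 0.01020 L.
At equivalence all the acid is converted to F-; total volume = 0.01610 + 0.01020 = 0.02630 L, so [F-] = 0.002706/0.02630 = 0.1029 M.
Kb = Kw/Ka = 1.0e-14 / 6.8 x 10^-4 = 1.47e-11.
[OH^-] = sqrt(Kb x [F-]) = sqrt(1.47e-11 x 0.1029) = 1.23e-6 M.
pOH = 5.91, so pH = 14.00 - 5.91 = 8.09.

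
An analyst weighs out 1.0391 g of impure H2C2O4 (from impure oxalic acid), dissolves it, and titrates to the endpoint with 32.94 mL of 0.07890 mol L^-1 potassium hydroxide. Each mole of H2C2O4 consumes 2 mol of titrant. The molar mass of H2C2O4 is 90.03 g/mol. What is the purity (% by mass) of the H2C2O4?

n(KOH) = 0.07890 x 0.03294 = 0.002599 mol.
n(H2C2O4) = 0.002599 / 2 = 0.001299 mol.
mass of H2C2O4 = 0.001299 x 90.03 = 0.1170 g.
% purity = 0.1170 / 1.0391 x 100 = 11.3%.

11.3%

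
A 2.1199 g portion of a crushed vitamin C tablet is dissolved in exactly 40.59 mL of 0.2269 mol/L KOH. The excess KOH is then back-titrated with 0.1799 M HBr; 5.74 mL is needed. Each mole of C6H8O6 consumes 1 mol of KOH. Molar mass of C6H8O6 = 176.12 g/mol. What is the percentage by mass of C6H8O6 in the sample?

67.9%

Total n(KOH) added = 0.2269 x 0.04059 = 0.009210 mol.
n(HBr) used = 0.1799 x 0.005740 = 0.001033 mol, which equals the excess n(KOH).
So n(KOH) consumed by the sample = 0.009210 - 0.001033 = 0.008177 mol.
n(C6H8O6) = 0.008177 / 1 = 0.008177 mol.
mass C6H8O6 = 0.008177 x 176.12 = 1.440 g, so %C6H8O6 = 1.440/2.1199 x 100 = 67.9%.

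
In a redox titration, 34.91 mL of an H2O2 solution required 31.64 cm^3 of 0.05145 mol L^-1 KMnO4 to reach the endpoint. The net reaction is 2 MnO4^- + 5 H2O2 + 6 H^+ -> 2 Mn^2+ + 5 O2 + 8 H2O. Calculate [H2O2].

0.117 M

n(KMnO4) = 0.05145 x 0.03164 = 0.001628 mol.
From the balanced equation, 2 mol KMnO4 reacts with 5 mol H2O2, so n(H2O2) = 0.001628 x 5/2 = 0.004070 mol.
[H2O2] = 0.004070 / 0.03491 L = 0.117 M.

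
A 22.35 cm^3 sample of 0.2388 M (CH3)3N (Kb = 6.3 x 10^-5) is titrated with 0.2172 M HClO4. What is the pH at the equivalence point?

5.37

n((CH3)3N) = 0.2388 x 0.02235 = 0.005337 mol; V(HClO4) at equivalence = 0.005337/0.2172 = 0.02457 L.
At equivalence the base is fully converted to (CH3)3NH+; total volume = 0.04692 L, so [(CH3)3NH+] = 0.005337/0.04692 = 0.1137 M.
Ka((CH3)3NH+) = Kw/Kb = 1.0e-14 / 6.3 x 10^-5 = 1.59e-10.
[H^+] = sqrt(Ka x [(CH3)3NH+]) = sqrt(1.59e-10 x 0.1137) = 4.25e-6 M.
pH = -log(4.25e-6) = 5.37.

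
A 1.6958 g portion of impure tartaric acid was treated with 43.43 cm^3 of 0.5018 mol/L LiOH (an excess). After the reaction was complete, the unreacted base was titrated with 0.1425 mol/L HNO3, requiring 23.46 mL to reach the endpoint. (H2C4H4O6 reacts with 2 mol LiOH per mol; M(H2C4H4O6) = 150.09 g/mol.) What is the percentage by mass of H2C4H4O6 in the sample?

Total n(LiOH) added = 0.5018 x 0.04343 = 0.02179 mol.
n(HNO3) used = 0.1425 x 0.02346 = 0.003343 mol, which equals the excess n(LiOH).
So n(LiOH) consumed by the sample = 0.02179 - 0.003343 = 0.01845 mol.
n(H2C4H4O6) = 0.01845 / 2 = 0.009225 mol.
mass H2C4H4O6 = 0.009225 x 150.09 = 1.385 g, so %H2C4H4O6 = 1.385/1.6958 x 100 = 81.6%.

81.6%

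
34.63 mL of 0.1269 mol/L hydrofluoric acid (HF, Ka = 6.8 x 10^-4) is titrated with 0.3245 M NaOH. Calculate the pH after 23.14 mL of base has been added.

n(acid) = 0.1269 x 0.03463 = 0.004395 mol; n(NaOH) added = 0.3245 x 0.02314 = 0.007509 mol.
Base is in excess by 0.007509 - 0.004395 = 0.003114 mol in a total volume of 0.05777 L.
[OH^-] = 0.003114/0.05777 = 0.05391 M, so pOH = 1.27 and pH = 14.00 - 1.27 = 12.73.

12.73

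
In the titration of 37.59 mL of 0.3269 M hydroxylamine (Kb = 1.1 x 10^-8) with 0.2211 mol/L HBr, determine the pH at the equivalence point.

n(NH2OH) = 0.3269 x 0.03759 = 0.01229 mol; V(HBr) at equivalence = 0.01229/0.2211 = 0.05558 L.
At equivalence the base is fully converted to NH3OH+; total volume = 0.09317 L, so [NH3OH+] = 0.01229/0.09317 = 0.1319 M.
Ka(NH3OH+) = Kw/Kb = 1.0e-14 / 1.1 x 10^-8 = 9.09e-7.
[H^+] = sqrt(Ka x [NH3OH+]) = sqrt(9.09e-7 x 0.1319) = 0.000346 M.
pH = -log(0.000346) = 3.46.

3.46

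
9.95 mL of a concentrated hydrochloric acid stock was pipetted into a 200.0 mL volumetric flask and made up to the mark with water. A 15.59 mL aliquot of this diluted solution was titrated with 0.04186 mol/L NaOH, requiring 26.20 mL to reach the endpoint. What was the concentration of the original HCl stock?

1.41 M

n(NaOH) = 0.04186 x 0.02620 = 0.001097 mol.
n(HCl) in the aliquot = 0.001097 mol.
[diluted HCl] = 0.001097 / 0.01559 = 0.07035 M.
Dilution factor = 200.0/9.950 = 20.10, so [stock] = 0.07035 x 20.10 = 1.41 M.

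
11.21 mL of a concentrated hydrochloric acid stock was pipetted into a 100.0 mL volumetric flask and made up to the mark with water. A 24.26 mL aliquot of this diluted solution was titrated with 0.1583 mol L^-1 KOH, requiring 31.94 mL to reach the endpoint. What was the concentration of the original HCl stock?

n(KOH) = 0.1583 x 0.03194 = 0.005056 mol.
n(HCl) in the aliquot = 0.005056 mol.
[diluted HCl] = 0.005056 / 0.02426 = 0.2084 M.
Dilution factor = 100.0/11.21 = 8.921, so [stock] = 0.2084 x 8.921 = 1.86 M.

1.86 M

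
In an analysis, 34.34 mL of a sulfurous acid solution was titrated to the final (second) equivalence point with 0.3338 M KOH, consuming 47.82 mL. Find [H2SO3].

n(KOH) = 0.3338 x 0.04782 = 0.01596 mol.
At the final (second) equivalence point, 2 mol OH^- react per mol H2SO3, so n(H2SO3) = 0.01596 / 2 = 0.007981 mol.
[H2SO3] = 0.007981 / 0.03434 L = 0.232 M.

0.232 M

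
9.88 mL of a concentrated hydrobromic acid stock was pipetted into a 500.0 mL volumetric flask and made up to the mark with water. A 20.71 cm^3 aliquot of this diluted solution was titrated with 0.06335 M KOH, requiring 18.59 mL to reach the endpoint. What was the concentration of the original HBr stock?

n(KOH) = 0.06335 x 0.01859 = 0.001178 mol.
n(HBr) in the aliquot = 0.001178 mol.
[diluted HBr] = 0.001178 / 0.02071 = 0.05687 M.
Dilution factor = 500.0/9.880 = 50.61, so [stock] = 0.05687 x 50.61 = 2.88 M.

2.88 M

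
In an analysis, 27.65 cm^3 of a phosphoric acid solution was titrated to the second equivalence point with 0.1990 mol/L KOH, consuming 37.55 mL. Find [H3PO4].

0.135 M

n(KOH) = 0.1990 x 0.03755 = 0.007472 mol.
At the second equivalence point, 2 mol OH^- react per mol H3PO4, so n(H3PO4) = 0.007472 / 2 = 0.003736 mol.
[H3PO4] = 0.003736 / 0.02765 L = 0.135 M.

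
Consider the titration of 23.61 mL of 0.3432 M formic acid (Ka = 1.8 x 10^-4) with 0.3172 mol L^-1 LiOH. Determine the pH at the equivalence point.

8.48

n(HCOOH) = 0.3432 x 0.02361 = 0.008103 mol; V(LiOH) at equivalence = 0.008103/0.3172 = 0.02555 L.
At equivalence all the acid is converted to HCOO-; total volume = 0.02361 + 0.02555 = 0.04916 L, so [HCOO-] = 0.008103/0.04916 = 0.1648 M.
Kb = Kw/Ka = 1.0e-14 / 1.8 x 10^-4 = 5.56e-11.
[OH^-] = sqrt(Kb x [HCOO-]) = sqrt(5.56e-11 x 0.1648) = 3.03e-6 M.
pOH = 5.52, so pH = 14.00 - 5.52 = 8.48.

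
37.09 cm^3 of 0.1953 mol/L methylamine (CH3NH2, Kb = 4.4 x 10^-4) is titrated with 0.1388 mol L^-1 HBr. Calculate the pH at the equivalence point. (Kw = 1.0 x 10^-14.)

n(CH3NH2) = 0.1953 x 0.03709 = 0.007244 mol; V(HBr) at equivalence = 0.007244/0.1388 = 0.05219 L.
At equivalence the base is fully converted to CH3NH3+; total volume = 0.08928 L, so [CH3NH3+] = 0.007244/0.08928 = 0.08114 M.
Ka(CH3NH3+) = Kw/Kb = 1.0e-14 / 4.4 x 10^-4 = 2.27e-11.
[H^+] = sqrt(Ka x [CH3NH3+]) = sqrt(2.27e-11 x 0.08114) = 1.36e-6 M.
pH = -log(1.36e-6) = 5.87.

5.87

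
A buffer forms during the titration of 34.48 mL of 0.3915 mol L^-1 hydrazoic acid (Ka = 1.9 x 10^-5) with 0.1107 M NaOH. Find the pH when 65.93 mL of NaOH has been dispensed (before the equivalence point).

4.79

Initial n(HN3) = 0.3915 x 0.03448 = 0.01350 mol.
n(NaOH) added = 0.1107 x 0.06593 = 0.007298 mol, converting that many moles of HN3 to N3-.
Remaining n(HN3) = 0.006200 mol; n(N3-) = 0.007298 mol.
By Henderson-Hasselbalch, pH = pKa + log([A^-]/[HA]) = 4.72 + log(0.007298/0.006200) = 4.72 + (+0.07) = 4.79.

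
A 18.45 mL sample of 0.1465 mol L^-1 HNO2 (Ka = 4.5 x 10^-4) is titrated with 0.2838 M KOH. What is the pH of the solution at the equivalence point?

8.17

n(HNO2) = 0.1465 x 0.01845 = 0.002703 mol; V(KOH) at equivalence = 0.002703/0.2838 = 0.009524 L.
At equivalence all the acid is converted to NO2-; total volume = 0.01845 + 0.009524 = 0.02797 L, so [NO2-] = 0.002703/0.02797 = 0.09662 M.
Kb = Kw/Ka = 1.0e-14 / 4.5 x 10^-4 = 2.22e-11.
[OH^-] = sqrt(Kb x [NO2-]) = sqrt(2.22e-11 x 0.09662) = 1.47e-6 M.
pOH = 5.83, so pH = 14.00 - 5.83 = 8.17.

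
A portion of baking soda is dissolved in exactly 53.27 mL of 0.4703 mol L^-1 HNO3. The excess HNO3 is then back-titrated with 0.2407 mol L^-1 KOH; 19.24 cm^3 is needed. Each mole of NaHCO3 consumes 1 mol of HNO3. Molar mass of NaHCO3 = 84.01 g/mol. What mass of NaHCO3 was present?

Total n(HNO3) added = 0.4703 x 0.05327 = 0.02505 mol.
n(KOH) used = 0.2407 x 0.01924 = 0.004631 mol, which equals the excess n(HNO3).
So n(HNO3) consumed by the sample = 0.02505 - 0.004631 = 0.02042 mol.
n(NaHCO3) = 0.02042 / 1 = 0.02042 mol.
mass = 0.02042 mol x 84.01 g/mol = 1.72 g.

1.72 g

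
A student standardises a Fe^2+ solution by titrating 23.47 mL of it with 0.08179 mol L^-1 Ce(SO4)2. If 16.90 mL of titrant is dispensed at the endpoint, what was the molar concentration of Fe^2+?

n(Ce(SO4)2) = 0.08179 x 0.01690 = 0.001382 mol.
From the balanced equation, 1 mol Ce(SO4)2 reacts with 1 mol Fe^2+, so n(Fe^2+) = 0.001382 x 1/1 = 0.001382 mol.
[Fe^2+] = 0.001382 / 0.02347 L = 0.0589 M.

0.0589 M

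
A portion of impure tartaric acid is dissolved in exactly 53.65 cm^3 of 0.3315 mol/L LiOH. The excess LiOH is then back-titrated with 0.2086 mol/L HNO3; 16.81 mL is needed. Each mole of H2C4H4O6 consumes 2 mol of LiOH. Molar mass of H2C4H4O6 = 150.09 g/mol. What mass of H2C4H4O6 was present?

Total n(LiOH) added = 0.3315 x 0.05365 = 0.01778 mol.
n(HNO3) used = 0.2086 x 0.01681 = 0.003507 mol, which equals the excess n(LiOH).
So n(LiOH) consumed by the sample = 0.01778 - 0.003507 = 0.01428 mol.
n(H2C4H4O6) = 0.01428 / 2 = 0.007139 mol.
mass = 0.007139 mol x 150.09 g/mol = 1.07 g.

1.07 g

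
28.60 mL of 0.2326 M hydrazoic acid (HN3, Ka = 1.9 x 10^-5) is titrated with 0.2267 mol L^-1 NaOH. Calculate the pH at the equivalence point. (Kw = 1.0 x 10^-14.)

n(HN3) = 0.2326 x 0.02860 = 0.006652 mol; V(NaOH) at equivalence = 0.006652/0.2267 = 0.02934 L.
At equivalence all the acid is converted to N3-; total volume = 0.02860 + 0.02934 = 0.05794 L, so [N3-] = 0.006652/0.05794 = 0.1148 M.
Kb = Kw/Ka = 1.0e-14 / 1.9 x 10^-5 = 5.26e-10.
[OH^-] = sqrt(Kb x [N3-]) = sqrt(5.26e-10 x 0.1148) = 7.77e-6 M.
pOH = 5.11, so pH = 14.00 - 5.11 = 8.89.

8.89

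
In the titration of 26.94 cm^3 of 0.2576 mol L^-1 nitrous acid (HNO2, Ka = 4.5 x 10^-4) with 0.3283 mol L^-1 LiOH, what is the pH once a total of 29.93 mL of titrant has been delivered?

n(acid) = 0.2576 x 0.02694 = 0.006940 mol; n(LiOH) added = 0.3283 x 0.02993 = 0.009826 mol.
Base is in excess by 0.009826 - 0.006940 = 0.002886 mol in a total volume of 0.05687 L.
[OH^-] = 0.002886/0.05687 = 0.05075 M, so pOH = 1.29 and pH = 14.00 - 1.29 = 12.71.

12.71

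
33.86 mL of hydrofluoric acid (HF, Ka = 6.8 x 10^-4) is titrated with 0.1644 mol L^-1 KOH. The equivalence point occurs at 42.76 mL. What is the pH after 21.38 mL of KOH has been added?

21.38 mL is exactly half the equivalence volume (42.76/2), i.e. the half-equivalence point.
There, n(HA) = n(A^-), so pH = pKa = -log(6.8 x 10^-4) = 3.17.

3.17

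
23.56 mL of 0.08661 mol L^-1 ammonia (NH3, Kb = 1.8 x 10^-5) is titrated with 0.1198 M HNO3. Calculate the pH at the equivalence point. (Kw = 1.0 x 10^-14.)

n(NH3) = 0.08661 x 0.02356 = 0.002041 mol; V(HNO3) at equivalence = 0.002041/0.1198 = 0.01703 L.
At equivalence the base is fully converted to NH4+; total volume = 0.04059 L, so [NH4+] = 0.002041/0.04059 = 0.05027 M.
Ka(NH4+) = Kw/Kb = 1.0e-14 / 1.8 x 10^-5 = 5.56e-10.
[H^+] = sqrt(Ka x [NH4+]) = sqrt(5.56e-10 x 0.05027) = 5.28e-6 M.
pH = -log(5.28e-6) = 5.28.

5.28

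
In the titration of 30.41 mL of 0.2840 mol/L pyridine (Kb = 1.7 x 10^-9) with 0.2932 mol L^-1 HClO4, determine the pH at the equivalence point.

3.04

n(C5H5N) = 0.2840 x 0.03041 = 0.008636 mol; V(HClO4) at equivalence = 0.008636/0.2932 = 0.02946 L.
At equivalence the base is fully converted to C5H5NH+; total volume = 0.05987 L, so [C5H5NH+] = 0.008636/0.05987 = 0.1443 M.
Ka(C5H5NH+) = Kw/Kb = 1.0e-14 / 1.7 x 10^-9 = 5.88e-6.
[H^+] = sqrt(Ka x [C5H5NH+]) = sqrt(5.88e-6 x 0.1443) = 0.000921 M.
pH = -log(0.000921) = 3.04.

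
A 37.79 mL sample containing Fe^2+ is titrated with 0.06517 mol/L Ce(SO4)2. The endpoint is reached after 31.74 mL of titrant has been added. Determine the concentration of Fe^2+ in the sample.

0.0547 M

n(Ce(SO4)2) = 0.06517 x 0.03174 = 0.002068 mol.
From the balanced equation, 1 mol Ce(SO4)2 reacts with 1 mol Fe^2+, so n(Fe^2+) = 0.002068 x 1/1 = 0.002068 mol.
[Fe^2+] = 0.002068 / 0.03779 L = 0.0547 M.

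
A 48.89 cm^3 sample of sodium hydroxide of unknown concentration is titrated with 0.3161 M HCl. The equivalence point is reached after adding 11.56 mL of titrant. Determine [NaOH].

n(HCl) delivered = 0.3161 x 0.01156 = 0.003654 mol.
For a 1:1 reaction, n(NaOH) = 0.003654 mol.
[NaOH] = 0.003654 mol / 0.04889 L = 0.0747 M.

0.0747 M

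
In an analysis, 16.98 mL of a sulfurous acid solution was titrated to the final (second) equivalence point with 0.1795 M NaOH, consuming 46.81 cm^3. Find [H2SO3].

0.247 M

n(NaOH) = 0.1795 x 0.04681 = 0.008402 mol.
At the final (second) equivalence point, 2 mol OH^- react per mol H2SO3, so n(H2SO3) = 0.008402 / 2 = 0.004201 mol.
[H2SO3] = 0.004201 / 0.01698 L = 0.247 M.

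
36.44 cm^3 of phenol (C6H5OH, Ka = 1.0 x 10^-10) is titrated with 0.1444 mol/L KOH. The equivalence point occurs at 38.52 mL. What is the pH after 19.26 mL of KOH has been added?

19.26 mL is exactly half the equivalence volume (38.52/2), i.e. the half-equivalence point.
There, n(HA) = n(A^-), so pH = pKa = -log(1.0 x 10^-10) = 10.00.

10.00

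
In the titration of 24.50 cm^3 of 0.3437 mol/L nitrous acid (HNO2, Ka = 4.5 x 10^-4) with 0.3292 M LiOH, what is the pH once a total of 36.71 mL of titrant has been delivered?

n(acid) = 0.3437 x 0.02450 = 0.008421 mol; n(LiOH) added = 0.3292 x 0.03671 = 0.01208 mol.
Base is in excess by 0.01208 - 0.008421 = 0.003664 mol in a total volume of 0.06121 L.
[OH^-] = 0.003664/0.06121 = 0.05986 M, so pOH = 1.22 and pH = 14.00 - 1.22 = 12.78.

12.78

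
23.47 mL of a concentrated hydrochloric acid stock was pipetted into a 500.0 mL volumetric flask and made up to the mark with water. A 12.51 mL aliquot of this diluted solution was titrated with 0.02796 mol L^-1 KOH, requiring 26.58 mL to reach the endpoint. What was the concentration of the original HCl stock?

n(KOH) = 0.02796 x 0.02658 = 0.0007432 mol.
n(HCl) in the aliquot = 0.0007432 mol.
[diluted HCl] = 0.0007432 / 0.01251 = 0.05941 M.
Dilution factor = 500.0/23.47 = 21.30, so [stock] = 0.05941 x 21.30 = 1.27 M.

1.27 M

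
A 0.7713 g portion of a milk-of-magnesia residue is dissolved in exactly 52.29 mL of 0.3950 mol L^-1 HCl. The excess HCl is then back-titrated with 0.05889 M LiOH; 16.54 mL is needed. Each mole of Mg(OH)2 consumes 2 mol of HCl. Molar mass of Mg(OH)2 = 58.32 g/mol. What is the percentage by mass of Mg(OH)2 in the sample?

74.4%

Total n(HCl) added = 0.3950 x 0.05229 = 0.02065 mol.
n(LiOH) used = 0.05889 x 0.01654 = 0.0009740 mol, which equals the excess n(HCl).
So n(HCl) consumed by the sample = 0.02065 - 0.0009740 = 0.01968 mol.
n(Mg(OH)2) = 0.01968 / 2 = 0.009840 mol.
mass Mg(OH)2 = 0.009840 x 58.32 = 0.5739 g, so %Mg(OH)2 = 0.5739/0.7713 x 100 = 74.4%.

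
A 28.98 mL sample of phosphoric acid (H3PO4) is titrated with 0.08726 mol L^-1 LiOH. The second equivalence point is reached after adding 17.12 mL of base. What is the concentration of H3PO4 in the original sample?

n(LiOH) = 0.08726 x 0.01712 = 0.001494 mol.
At the second equivalence point, 2 mol OH^- react per mol H3PO4, so n(H3PO4) = 0.001494 / 2 = 0.0007469 mol.
[H3PO4] = 0.0007469 / 0.02898 L = 0.0258 M.

0.0258 M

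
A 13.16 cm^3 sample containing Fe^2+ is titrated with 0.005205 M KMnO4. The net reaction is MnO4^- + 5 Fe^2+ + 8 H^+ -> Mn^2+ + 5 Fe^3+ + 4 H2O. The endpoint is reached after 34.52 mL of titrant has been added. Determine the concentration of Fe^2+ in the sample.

n(KMnO4) = 0.005205 x 0.03452 = 0.0001797 mol.
From the balanced equation, 1 mol KMnO4 reacts with 5 mol Fe^2+, so n(Fe^2+) = 0.0001797 x 5/1 = 0.0008984 mol.
[Fe^2+] = 0.0008984 / 0.01316 L = 0.0683 M.

0.0683 M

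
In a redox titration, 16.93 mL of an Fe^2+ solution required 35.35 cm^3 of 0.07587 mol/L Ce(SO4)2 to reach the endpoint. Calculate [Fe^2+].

n(Ce(SO4)2) = 0.07587 x 0.03535 = 0.002682 mol.
From the balanced equation, 1 mol Ce(SO4)2 reacts with 1 mol Fe^2+, so n(Fe^2+) = 0.002682 x 1/1 = 0.002682 mol.
[Fe^2+] = 0.002682 / 0.01693 L = 0.158 M.

0.158 M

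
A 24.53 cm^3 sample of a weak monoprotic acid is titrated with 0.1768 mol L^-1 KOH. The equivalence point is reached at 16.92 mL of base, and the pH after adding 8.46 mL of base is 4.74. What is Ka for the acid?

8.46 mL is half of the equivalence volume, so this is the half-equivalence point where [HA] = [A^-].
At half-equivalence pH = pKa, so pKa = 4.74.
Ka = 10^(-4.74) = 1.8 x 10^-5.

1.8 x 10^-5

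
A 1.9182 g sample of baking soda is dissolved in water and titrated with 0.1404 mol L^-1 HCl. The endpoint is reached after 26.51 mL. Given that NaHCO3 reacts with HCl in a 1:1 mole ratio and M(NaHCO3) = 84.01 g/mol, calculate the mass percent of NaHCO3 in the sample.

16.3%

n(HCl) = 0.1404 x 0.02651 = 0.003722 mol.
n(NaHCO3) = 0.003722 / 1 = 0.003722 mol.
mass of NaHCO3 = 0.003722 x 84.01 = 0.3127 g.
% purity = 0.3127 / 1.9182 x 100 = 16.3%.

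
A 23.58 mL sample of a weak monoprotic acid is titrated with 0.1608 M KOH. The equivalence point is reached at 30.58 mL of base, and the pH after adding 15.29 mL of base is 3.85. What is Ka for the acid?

1.4 x 10^-4

15.29 mL is half of the equivalence volume, so this is the half-equivalence point where [HA] = [A^-].
At half-equivalence pH = pKa, so pKa = 3.85.
Ka = 10^(-3.85) = 1.4 x 10^-4.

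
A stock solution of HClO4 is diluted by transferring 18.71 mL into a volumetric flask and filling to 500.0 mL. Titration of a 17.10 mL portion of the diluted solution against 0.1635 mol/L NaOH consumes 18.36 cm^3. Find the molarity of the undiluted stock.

4.69 M

n(NaOH) = 0.1635 x 0.01836 = 0.003002 mol.
n(HClO4) in the aliquot = 0.003002 mol.
[diluted HClO4] = 0.003002 / 0.01710 = 0.1755 M.
Dilution factor = 500.0/18.71 = 26.72, so [stock] = 0.1755 x 26.72 = 4.69 M.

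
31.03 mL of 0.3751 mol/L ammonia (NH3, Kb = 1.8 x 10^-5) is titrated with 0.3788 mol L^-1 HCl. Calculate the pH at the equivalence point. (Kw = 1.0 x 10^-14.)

4.99

n(NH3) = 0.3751 x 0.03103 = 0.01164 mol; V(HCl) at equivalence = 0.01164/0.3788 = 0.03073 L.
At equivalence the base is fully converted to NH4+; total volume = 0.06176 L, so [NH4+] = 0.01164/0.06176 = 0.1885 M.
Ka(NH4+) = Kw/Kb = 1.0e-14 / 1.8 x 10^-5 = 5.56e-10.
[H^+] = sqrt(Ka x [NH4+]) = sqrt(5.56e-10 x 0.1885) = 1.02e-5 M.
pH = -log(1.02e-5) = 4.99.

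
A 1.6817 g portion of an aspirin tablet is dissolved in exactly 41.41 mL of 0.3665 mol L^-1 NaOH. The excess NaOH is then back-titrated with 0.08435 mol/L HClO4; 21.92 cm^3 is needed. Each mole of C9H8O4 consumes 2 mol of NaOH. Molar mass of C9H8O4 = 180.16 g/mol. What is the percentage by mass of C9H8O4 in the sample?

71.4%

Total n(NaOH) added = 0.3665 x 0.04141 = 0.01518 mol.
n(HClO4) used = 0.08435 x 0.02192 = 0.001849 mol, which equals the excess n(NaOH).
So n(NaOH) consumed by the sample = 0.01518 - 0.001849 = 0.01333 mol.
n(C9H8O4) = 0.01333 / 2 = 0.006664 mol.
mass C9H8O4 = 0.006664 x 180.16 = 1.201 g, so %C9H8O4 = 1.201/1.6817 x 100 = 71.4%.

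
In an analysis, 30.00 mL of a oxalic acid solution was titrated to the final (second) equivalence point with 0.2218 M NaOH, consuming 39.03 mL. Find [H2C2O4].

0.144 M

n(NaOH) = 0.2218 x 0.03903 = 0.008657 mol.
At the final (second) equivalence point, 2 mol OH^- react per mol H2C2O4, so n(H2C2O4) = 0.008657 / 2 = 0.004328 mol.
[H2C2O4] = 0.004328 / 0.03000 L = 0.144 M.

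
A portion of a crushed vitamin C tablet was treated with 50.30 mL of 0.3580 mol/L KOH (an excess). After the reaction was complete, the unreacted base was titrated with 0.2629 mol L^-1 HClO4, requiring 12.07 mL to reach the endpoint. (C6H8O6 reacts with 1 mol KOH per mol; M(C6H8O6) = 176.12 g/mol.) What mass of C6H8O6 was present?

2.61 g

Total n(KOH) added = 0.3580 x 0.05030 = 0.01801 mol.
n(HClO4) used = 0.2629 x 0.01207 = 0.003173 mol, which equals the excess n(KOH).
So n(KOH) consumed by the sample = 0.01801 - 0.003173 = 0.01483 mol.
n(C6H8O6) = 0.01483 / 1 = 0.01483 mol.
mass = 0.01483 mol x 176.12 g/mol = 2.61 g.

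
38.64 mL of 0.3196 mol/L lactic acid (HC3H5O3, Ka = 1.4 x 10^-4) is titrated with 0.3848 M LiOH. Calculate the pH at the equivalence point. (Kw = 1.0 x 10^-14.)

n(HC3H5O3) = 0.3196 x 0.03864 = 0.01235 mol; V(LiOH) at equivalence = 0.01235/0.3848 = 0.03209 L.
At equivalence all the acid is converted to C3H5O3-; total volume = 0.03864 + 0.03209 = 0.07073 L, so [C3H5O3-] = 0.01235/0.07073 = 0.1746 M.
Kb = Kw/Ka = 1.0e-14 / 1.4 x 10^-4 = 7.14e-11.
[OH^-] = sqrt(Kb x [C3H5O3-]) = sqrt(7.14e-11 x 0.1746) = 3.53e-6 M.
pOH = 5.45, so pH = 14.00 - 5.45 = 8.55.

8.55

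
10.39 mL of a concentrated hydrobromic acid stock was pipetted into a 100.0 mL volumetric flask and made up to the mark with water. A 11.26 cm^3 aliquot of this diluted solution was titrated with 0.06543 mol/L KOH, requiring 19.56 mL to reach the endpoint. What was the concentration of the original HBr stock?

1.09 M

n(KOH) = 0.06543 x 0.01956 = 0.001280 mol.
n(HBr) in the aliquot = 0.001280 mol.
[diluted HBr] = 0.001280 / 0.01126 = 0.1137 M.
Dilution factor = 100.0/10.39 = 9.625, so [stock] = 0.1137 x 9.625 = 1.09 M.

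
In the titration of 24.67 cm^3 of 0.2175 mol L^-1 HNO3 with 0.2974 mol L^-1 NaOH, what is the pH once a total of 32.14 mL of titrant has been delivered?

n(acid) = 0.2175 x 0.02467 = 0.005366 mol; n(NaOH) added = 0.2974 x 0.03214 = 0.009558 mol.
Base is in excess by 0.009558 - 0.005366 = 0.004193 mol in a total volume of 0.05681 L.
[OH^-] = 0.004193/0.05681 = 0.07380 M, so pOH = 1.13 and pH = 14.00 - 1.13 = 12.87.

12.87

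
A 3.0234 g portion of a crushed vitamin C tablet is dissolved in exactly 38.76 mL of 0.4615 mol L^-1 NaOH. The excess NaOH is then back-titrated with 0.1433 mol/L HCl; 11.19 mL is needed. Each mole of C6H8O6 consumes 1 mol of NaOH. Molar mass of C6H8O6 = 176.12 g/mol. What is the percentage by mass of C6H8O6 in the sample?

Total n(NaOH) added = 0.4615 x 0.03876 = 0.01789 mol.
n(HCl) used = 0.1433 x 0.01119 = 0.001604 mol, which equals the excess n(NaOH).
So n(NaOH) consumed by the sample = 0.01789 - 0.001604 = 0.01628 mol.
n(C6H8O6) = 0.01628 / 1 = 0.01628 mol.
mass C6H8O6 = 0.01628 x 176.12 = 2.868 g, so %C6H8O6 = 2.868/3.0234 x 100 = 94.9%.

94.9%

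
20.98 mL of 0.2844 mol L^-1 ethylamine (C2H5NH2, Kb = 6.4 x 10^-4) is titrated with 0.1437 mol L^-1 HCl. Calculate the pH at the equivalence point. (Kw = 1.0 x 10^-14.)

5.91

n(C2H5NH2) = 0.2844 x 0.02098 = 0.005967 mol; V(HCl) at equivalence = 0.005967/0.1437 = 0.04152 L.
At equivalence the base is fully converted to C2H5NH3+; total volume = 0.06250 L, so [C2H5NH3+] = 0.005967/0.06250 = 0.09546 M.
Ka(C2H5NH3+) = Kw/Kb = 1.0e-14 / 6.4 x 10^-4 = 1.56e-11.
[H^+] = sqrt(Ka x [C2H5NH3+]) = sqrt(1.56e-11 x 0.09546) = 1.22e-6 M.
pH = -log(1.22e-6) = 5.91.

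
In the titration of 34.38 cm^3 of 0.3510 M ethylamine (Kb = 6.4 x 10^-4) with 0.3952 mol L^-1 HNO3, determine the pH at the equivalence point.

5.77

n(C2H5NH2) = 0.3510 x 0.03438 = 0.01207 mol; V(HNO3) at equivalence = 0.01207/0.3952 = 0.03053 L.
At equivalence the base is fully converted to C2H5NH3+; total volume = 0.06491 L, so [C2H5NH3+] = 0.01207/0.06491 = 0.1859 M.
Ka(C2H5NH3+) = Kw/Kb = 1.0e-14 / 6.4 x 10^-4 = 1.56e-11.
[H^+] = sqrt(Ka x [C2H5NH3+]) = sqrt(1.56e-11 x 0.1859) = 1.70e-6 M.
pH = -log(1.70e-6) = 5.77.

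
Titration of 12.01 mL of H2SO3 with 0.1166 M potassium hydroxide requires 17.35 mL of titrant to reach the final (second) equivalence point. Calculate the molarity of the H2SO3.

0.0842 M

n(KOH) = 0.1166 x 0.01735 = 0.002023 mol.
At the final (second) equivalence point, 2 mol OH^- react per mol H2SO3, so n(H2SO3) = 0.002023 / 2 = 0.001012 mol.
[H2SO3] = 0.001012 / 0.01201 L = 0.0842 M.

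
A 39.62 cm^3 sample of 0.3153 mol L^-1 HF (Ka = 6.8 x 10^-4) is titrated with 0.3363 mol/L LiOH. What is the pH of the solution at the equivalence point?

n(HF) = 0.3153 x 0.03962 = 0.01249 mol; V(LiOH) at equivalence = 0.01249/0.3363 = 0.03715 L.
At equivalence all the acid is converted to F-; total volume = 0.03962 + 0.03715 = 0.07677 L, so [F-] = 0.01249/0.07677 = 0.1627 M.
Kb = Kw/Ka = 1.0e-14 / 6.8 x 10^-4 = 1.47e-11.
[OH^-] = sqrt(Kb x [F-]) = sqrt(1.47e-11 x 0.1627) = 1.55e-6 M.
pOH = 5.81, so pH = 14.00 - 5.81 = 8.19.

8.19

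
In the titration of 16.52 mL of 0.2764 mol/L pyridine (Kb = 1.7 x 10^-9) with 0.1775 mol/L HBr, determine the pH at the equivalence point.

3.10

n(C5H5N) = 0.2764 x 0.01652 = 0.004566 mol; V(HBr) at equivalence = 0.004566/0.1775 = 0.02572 L.
At equivalence the base is fully converted to C5H5NH+; total volume = 0.04224 L, so [C5H5NH+] = 0.004566/0.04224 = 0.1081 M.
Ka(C5H5NH+) = Kw/Kb = 1.0e-14 / 1.7 x 10^-9 = 5.88e-6.
[H^+] = sqrt(Ka x [C5H5NH+]) = sqrt(5.88e-6 x 0.1081) = 0.000797 M.
pH = -log(0.000797) = 3.10.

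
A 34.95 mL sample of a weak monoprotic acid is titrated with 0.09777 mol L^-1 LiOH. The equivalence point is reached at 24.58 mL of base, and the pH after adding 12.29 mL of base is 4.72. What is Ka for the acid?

1.9 x 10^-5

12.29 mL is half of the equivalence volume, so this is the half-equivalence point where [HA] = [A^-].
At half-equivalence pH = pKa, so pKa = 4.72.
Ka = 10^(-4.72) = 1.9 x 10^-5.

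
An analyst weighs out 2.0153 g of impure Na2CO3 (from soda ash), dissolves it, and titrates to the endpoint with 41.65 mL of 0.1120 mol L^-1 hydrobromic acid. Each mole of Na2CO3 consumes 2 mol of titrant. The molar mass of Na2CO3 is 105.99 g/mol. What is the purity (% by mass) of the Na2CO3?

n(HBr) = 0.1120 x 0.04165 = 0.004665 mol.
n(Na2CO3) = 0.004665 / 2 = 0.002332 mol.
mass of Na2CO3 = 0.002332 x 105.99 = 0.2472 g.
% purity = 0.2472 / 2.0153 x 100 = 12.3%.

12.3%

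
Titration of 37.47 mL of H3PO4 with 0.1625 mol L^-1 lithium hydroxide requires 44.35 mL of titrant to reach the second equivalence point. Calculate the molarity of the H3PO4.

n(LiOH) = 0.1625 x 0.04435 = 0.007207 mol.
At the second equivalence point, 2 mol OH^- react per mol H3PO4, so n(H3PO4) = 0.007207 / 2 = 0.003603 mol.
[H3PO4] = 0.003603 / 0.03747 L = 0.0962 M.

0.0962 M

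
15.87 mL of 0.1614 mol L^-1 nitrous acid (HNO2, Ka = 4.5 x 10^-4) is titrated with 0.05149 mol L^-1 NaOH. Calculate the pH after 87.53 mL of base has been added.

12.27

n(acid) = 0.1614 x 0.01587 = 0.002561 mol; n(NaOH) added = 0.05149 x 0.08753 = 0.004507 mol.
Base is in excess by 0.004507 - 0.002561 = 0.001946 mol in a total volume of 0.1034 L.
[OH^-] = 0.001946/0.1034 = 0.01882 M, so pOH = 1.73 and pH = 14.00 - 1.73 = 12.27.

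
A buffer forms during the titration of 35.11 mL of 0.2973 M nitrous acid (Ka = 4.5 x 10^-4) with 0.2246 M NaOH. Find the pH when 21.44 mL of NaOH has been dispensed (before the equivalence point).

3.28

Initial n(HNO2) = 0.2973 x 0.03511 = 0.01044 mol.
n(NaOH) added = 0.2246 x 0.02144 = 0.004815 mol, converting that many moles of HNO2 to NO2-.
Remaining n(HNO2) = 0.005623 mol; n(NO2-) = 0.004815 mol.
By Henderson-Hasselbalch, pH = pKa + log([A^-]/[HA]) = 3.35 + log(0.004815/0.005623) = 3.35 + (-0.07) = 3.28.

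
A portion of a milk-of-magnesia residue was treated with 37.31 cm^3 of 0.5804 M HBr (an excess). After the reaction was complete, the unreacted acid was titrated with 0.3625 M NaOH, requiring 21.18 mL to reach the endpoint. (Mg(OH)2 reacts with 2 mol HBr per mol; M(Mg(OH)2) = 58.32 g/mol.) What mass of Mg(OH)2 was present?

0.408 g

Total n(HBr) added = 0.5804 x 0.03731 = 0.02165 mol.
n(NaOH) used = 0.3625 x 0.02118 = 0.007678 mol, which equals the excess n(HBr).
So n(HBr) consumed by the sample = 0.02165 - 0.007678 = 0.01398 mol.
n(Mg(OH)2) = 0.01398 / 2 = 0.006988 mol.
mass = 0.006988 mol x 58.32 g/mol = 0.408 g.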